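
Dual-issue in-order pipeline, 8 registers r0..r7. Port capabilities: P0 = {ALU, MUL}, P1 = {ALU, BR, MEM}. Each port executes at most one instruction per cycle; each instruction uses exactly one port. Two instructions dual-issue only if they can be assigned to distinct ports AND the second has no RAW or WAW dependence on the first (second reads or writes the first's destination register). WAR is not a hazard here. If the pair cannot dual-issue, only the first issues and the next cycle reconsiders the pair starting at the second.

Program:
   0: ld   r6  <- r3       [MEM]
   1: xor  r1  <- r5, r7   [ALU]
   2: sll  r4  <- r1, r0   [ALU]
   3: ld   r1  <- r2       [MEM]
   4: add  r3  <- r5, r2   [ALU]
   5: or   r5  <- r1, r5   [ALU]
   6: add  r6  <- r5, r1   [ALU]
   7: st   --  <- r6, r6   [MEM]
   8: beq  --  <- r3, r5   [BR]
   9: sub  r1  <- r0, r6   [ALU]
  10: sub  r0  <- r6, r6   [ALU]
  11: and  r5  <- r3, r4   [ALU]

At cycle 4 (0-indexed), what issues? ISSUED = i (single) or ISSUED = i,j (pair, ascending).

[0] i0&i1  ld xor  -- 2-wide
[1] i2&i3  sll ld  -- 2-wide
[2] i4&i5  add or  -- 2-wide
[3] i6  add  -- RAW r6
[4] i7  st  -- no-port MEM/BR
[5] i8&i9  beq sub  -- 2-wide
[6] i10&i11  sub and  -- 2-wide

ISSUED = 7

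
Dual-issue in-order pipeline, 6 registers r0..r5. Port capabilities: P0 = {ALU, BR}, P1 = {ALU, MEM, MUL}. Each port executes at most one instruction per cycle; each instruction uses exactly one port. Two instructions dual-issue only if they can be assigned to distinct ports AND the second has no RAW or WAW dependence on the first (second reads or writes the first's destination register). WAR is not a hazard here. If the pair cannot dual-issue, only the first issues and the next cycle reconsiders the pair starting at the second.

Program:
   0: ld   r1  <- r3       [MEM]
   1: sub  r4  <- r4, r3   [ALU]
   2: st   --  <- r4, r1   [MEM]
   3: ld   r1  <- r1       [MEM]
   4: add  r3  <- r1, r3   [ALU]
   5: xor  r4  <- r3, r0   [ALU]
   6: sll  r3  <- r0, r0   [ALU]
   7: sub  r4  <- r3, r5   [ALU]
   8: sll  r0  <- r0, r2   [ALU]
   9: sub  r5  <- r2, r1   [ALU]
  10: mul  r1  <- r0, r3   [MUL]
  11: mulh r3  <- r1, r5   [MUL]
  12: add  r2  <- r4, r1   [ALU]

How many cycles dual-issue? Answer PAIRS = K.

PAIRS = 5

t=0 i0+i1:ld.MEM;sub.ALU ; pair
t=1 i2:st.MEM ; no-port MEM/MEM
t=2 i3:ld.MEM ; RAW r1
t=3 i4:add.ALU ; RAW r3
t=4 i5+i6:xor.ALU;sll.ALU ; pair
t=5 i7+i8:sub.ALU;sll.ALU ; pair
t=6 i9+i10:sub.ALU;mul.MUL ; pair
t=7 i11+i12:mulh.MUL;add.ALU ; pair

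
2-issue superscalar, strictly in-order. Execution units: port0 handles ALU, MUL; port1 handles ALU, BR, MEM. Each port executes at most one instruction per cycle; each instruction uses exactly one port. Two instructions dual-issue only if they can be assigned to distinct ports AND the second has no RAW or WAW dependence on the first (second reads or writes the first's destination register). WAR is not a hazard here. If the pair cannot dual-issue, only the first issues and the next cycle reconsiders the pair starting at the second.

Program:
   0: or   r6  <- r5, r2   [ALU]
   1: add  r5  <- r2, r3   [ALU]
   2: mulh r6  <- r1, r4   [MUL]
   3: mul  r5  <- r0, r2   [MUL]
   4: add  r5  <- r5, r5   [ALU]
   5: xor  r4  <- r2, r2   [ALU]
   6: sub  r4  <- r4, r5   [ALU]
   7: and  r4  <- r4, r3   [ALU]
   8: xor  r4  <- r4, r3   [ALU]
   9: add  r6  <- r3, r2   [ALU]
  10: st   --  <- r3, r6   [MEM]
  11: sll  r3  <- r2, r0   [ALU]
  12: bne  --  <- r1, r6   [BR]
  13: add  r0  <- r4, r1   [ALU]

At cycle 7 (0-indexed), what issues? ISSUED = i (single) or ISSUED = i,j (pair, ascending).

ISSUED = 10,11

c0: i0,i1 or.ALU;add.ALU  pair
c1: i2 mulh.MUL  no-port MUL/MUL
c2: i3 mul.MUL  RAW+WAW r5
c3: i4,i5 add.ALU;xor.ALU  pair
c4: i6 sub.ALU  RAW+WAW r4
c5: i7 and.ALU  RAW+WAW r4
c6: i8,i9 xor.ALU;add.ALU  pair
c7: i10,i11 st.MEM;sll.ALU  pair
c8: i12,i13 bne.BR;add.ALU  pair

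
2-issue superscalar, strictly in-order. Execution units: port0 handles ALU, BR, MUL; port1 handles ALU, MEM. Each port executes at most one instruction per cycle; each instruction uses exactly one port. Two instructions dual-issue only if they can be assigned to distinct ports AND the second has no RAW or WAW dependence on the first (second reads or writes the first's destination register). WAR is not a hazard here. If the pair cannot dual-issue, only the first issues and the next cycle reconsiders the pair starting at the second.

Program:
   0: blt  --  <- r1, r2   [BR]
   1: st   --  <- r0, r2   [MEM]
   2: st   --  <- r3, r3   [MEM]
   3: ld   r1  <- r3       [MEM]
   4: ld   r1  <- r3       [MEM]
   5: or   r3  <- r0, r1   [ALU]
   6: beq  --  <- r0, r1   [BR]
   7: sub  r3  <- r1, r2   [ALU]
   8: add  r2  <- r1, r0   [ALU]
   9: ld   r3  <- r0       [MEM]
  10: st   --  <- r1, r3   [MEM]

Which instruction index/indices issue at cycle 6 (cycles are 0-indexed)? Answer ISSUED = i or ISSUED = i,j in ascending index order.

ISSUED = 9

  cy0 -> i0/i1 (blt+st) 2-wide
  cy1 -> i2 (st) no-port MEM/MEM
  cy2 -> i3 (ld) no-port MEM/MEM
  cy3 -> i4 (ld) RAW r1
  cy4 -> i5/i6 (or+beq) 2-wide
  cy5 -> i7/i8 (sub+add) 2-wide
  cy6 -> i9 (ld) no-port MEM/MEM
  cy7 -> i10 (st) tail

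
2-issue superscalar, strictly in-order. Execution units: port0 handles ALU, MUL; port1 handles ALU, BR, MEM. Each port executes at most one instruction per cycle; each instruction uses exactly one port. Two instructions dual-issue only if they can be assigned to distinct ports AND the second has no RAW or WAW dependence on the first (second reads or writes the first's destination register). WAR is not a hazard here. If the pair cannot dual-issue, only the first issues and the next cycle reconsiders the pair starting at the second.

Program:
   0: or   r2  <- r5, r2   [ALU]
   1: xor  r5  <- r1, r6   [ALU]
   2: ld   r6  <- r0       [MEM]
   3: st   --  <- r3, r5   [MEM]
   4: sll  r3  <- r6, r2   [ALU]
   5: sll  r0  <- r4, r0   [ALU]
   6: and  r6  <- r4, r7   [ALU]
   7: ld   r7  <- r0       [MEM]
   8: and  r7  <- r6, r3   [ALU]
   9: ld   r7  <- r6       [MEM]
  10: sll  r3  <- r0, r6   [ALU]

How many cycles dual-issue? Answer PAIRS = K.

t=0 i0+i1:or/xor ; pair
t=1 i2:ld ; no-port MEM/MEM
t=2 i3+i4:st/sll ; pair
t=3 i5+i6:sll/and ; pair
t=4 i7:ld ; WAW r7
t=5 i8:and ; WAW r7
t=6 i9+i10:ld/sll ; pair

PAIRS = 4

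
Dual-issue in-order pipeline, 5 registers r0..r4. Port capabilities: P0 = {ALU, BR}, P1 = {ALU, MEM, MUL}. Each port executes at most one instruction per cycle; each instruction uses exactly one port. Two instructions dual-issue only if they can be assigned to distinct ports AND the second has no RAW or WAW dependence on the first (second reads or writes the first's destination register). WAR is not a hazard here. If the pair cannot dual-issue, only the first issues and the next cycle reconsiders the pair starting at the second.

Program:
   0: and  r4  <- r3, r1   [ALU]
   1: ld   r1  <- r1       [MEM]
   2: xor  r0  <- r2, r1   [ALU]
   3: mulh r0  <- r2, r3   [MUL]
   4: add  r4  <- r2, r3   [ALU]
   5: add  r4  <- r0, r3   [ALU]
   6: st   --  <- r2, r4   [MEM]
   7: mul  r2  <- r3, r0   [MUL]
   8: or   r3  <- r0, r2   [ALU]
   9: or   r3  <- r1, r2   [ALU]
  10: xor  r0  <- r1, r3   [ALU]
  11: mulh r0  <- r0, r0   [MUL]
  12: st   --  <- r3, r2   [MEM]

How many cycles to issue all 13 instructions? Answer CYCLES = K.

[0] i0/i1  and.ALU ld.MEM  -- dual
[1] i2  xor.ALU  -- WAW r0
[2] i3/i4  mulh.MUL add.ALU  -- dual
[3] i5  add.ALU  -- RAW r4
[4] i6  st.MEM  -- no-port MEM/MUL
[5] i7  mul.MUL  -- RAW r2
[6] i8  or.ALU  -- WAW r3
[7] i9  or.ALU  -- RAW r3
[8] i10  xor.ALU  -- RAW+WAW r0
[9] i11  mulh.MUL  -- no-port MUL/MEM
[10] i12  st.MEM  -- tail

CYCLES = 11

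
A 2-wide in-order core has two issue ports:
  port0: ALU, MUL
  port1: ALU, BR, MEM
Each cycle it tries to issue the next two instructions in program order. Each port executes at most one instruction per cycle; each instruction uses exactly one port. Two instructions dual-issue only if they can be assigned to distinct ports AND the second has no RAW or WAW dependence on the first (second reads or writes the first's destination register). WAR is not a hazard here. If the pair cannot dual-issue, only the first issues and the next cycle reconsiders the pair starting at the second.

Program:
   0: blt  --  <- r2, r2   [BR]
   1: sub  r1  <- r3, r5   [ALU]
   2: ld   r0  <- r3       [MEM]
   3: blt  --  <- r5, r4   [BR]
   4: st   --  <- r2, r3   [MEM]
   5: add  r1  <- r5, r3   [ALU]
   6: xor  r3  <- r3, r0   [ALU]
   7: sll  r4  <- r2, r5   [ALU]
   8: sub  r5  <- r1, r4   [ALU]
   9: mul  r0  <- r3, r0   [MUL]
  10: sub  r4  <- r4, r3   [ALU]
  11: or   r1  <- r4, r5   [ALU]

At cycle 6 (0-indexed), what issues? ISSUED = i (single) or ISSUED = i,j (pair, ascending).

0. blt sub @i0+i1  | pair
1. ld @i2  | no-port MEM/BR
2. blt @i3  | no-port BR/MEM
3. st add @i4+i5  | pair
4. xor sll @i6+i7  | pair
5. sub mul @i8+i9  | pair
6. sub @i10  | RAW r4
7. or @i11  | tail

ISSUED = 10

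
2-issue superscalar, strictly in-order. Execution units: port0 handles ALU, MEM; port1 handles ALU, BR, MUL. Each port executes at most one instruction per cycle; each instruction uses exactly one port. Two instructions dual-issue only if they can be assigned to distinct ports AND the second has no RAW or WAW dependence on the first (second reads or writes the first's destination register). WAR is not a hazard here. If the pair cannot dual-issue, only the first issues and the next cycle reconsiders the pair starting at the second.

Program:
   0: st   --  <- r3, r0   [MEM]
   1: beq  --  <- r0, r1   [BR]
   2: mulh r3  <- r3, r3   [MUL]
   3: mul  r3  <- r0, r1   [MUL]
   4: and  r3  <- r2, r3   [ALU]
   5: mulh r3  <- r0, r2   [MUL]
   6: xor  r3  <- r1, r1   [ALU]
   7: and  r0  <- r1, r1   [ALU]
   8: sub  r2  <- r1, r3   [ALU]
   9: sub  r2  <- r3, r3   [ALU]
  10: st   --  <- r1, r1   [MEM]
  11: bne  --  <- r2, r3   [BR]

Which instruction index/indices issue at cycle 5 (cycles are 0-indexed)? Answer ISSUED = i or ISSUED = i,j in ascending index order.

ISSUED = 6,7

t=0 i0/i1:st beq ; 2-wide
t=1 i2:mulh ; no-port MUL/MUL
t=2 i3:mul ; RAW+WAW r3
t=3 i4:and ; WAW r3
t=4 i5:mulh ; WAW r3
t=5 i6/i7:xor and ; 2-wide
t=6 i8:sub ; WAW r2
t=7 i9/i10:sub st ; 2-wide
t=8 i11:bne ; tail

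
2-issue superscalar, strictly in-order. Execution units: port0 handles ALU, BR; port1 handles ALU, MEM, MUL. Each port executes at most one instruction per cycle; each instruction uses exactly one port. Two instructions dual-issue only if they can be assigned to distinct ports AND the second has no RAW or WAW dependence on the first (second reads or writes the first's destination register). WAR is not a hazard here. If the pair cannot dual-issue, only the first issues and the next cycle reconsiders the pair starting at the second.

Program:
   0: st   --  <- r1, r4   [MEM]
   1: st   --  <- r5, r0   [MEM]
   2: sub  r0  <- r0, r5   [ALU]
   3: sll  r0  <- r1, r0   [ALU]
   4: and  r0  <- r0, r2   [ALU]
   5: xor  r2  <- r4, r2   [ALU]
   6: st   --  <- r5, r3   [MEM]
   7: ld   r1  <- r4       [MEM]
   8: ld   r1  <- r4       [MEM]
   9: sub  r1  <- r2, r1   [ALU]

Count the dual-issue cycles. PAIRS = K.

PAIRS = 2

c0: i0 st.MEM  no-port MEM/MEM
c1: i1,i2 st.MEM/sub.ALU  dual
c2: i3 sll.ALU  RAW+WAW r0
c3: i4,i5 and.ALU/xor.ALU  dual
c4: i6 st.MEM  no-port MEM/MEM
c5: i7 ld.MEM  no-port MEM/MEM
c6: i8 ld.MEM  RAW+WAW r1
c7: i9 sub.ALU  tail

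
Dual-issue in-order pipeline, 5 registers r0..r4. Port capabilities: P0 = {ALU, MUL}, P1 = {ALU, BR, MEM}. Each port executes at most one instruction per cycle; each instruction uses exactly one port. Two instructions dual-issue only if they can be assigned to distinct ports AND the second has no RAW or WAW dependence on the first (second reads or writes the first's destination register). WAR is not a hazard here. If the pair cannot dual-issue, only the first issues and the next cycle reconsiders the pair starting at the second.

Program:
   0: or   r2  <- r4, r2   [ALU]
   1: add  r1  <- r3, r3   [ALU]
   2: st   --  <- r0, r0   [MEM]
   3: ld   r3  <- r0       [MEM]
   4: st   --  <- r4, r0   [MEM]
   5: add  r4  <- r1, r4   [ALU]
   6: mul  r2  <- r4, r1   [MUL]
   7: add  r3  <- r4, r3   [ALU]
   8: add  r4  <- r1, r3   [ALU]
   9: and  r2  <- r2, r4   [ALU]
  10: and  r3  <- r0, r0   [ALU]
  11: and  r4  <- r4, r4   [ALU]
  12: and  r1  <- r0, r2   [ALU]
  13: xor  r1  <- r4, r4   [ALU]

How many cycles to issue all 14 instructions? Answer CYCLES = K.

  cy0 -> i0&i1 (or.ALU add.ALU) dual
  cy1 -> i2 (st.MEM) no-port MEM/MEM
  cy2 -> i3 (ld.MEM) no-port MEM/MEM
  cy3 -> i4&i5 (st.MEM add.ALU) dual
  cy4 -> i6&i7 (mul.MUL add.ALU) dual
  cy5 -> i8 (add.ALU) RAW r4
  cy6 -> i9&i10 (and.ALU and.ALU) dual
  cy7 -> i11&i12 (and.ALU and.ALU) dual
  cy8 -> i13 (xor.ALU) tail

CYCLES = 9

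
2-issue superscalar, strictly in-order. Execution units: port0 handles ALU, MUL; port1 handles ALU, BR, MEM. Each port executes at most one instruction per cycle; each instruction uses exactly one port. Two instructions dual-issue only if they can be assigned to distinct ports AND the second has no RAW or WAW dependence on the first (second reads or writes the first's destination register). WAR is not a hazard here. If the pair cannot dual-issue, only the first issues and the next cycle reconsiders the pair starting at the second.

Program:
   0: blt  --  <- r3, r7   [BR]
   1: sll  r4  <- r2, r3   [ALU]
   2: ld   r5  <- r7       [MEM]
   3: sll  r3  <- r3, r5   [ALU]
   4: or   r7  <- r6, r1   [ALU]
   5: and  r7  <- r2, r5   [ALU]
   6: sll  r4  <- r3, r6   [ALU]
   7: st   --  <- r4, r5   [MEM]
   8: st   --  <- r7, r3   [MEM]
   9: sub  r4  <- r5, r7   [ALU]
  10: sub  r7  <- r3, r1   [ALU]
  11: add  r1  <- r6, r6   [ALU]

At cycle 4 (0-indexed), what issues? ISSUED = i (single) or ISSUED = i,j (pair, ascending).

ISSUED = 7

0. blt;sll @i0/i1  | pair
1. ld @i2  | RAW r5
2. sll;or @i3/i4  | pair
3. and;sll @i5/i6  | pair
4. st @i7  | no-port MEM/MEM
5. st;sub @i8/i9  | pair
6. sub;add @i10/i11  | pair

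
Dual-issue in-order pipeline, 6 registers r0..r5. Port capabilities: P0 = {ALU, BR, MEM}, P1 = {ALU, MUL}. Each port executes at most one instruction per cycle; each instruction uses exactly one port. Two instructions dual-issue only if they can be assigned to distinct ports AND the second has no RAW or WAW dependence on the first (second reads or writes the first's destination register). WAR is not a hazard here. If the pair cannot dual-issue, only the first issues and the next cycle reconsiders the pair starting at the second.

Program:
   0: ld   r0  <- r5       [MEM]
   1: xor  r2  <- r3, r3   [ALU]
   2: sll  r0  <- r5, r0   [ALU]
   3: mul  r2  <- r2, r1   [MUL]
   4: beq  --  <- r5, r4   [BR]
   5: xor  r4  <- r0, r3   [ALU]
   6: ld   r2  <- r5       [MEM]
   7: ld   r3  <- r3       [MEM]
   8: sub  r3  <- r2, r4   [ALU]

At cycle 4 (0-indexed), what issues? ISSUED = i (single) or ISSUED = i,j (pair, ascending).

ISSUED = 7

[0] i0,i1  ld.MEM/xor.ALU  -- dual
[1] i2,i3  sll.ALU/mul.MUL  -- dual
[2] i4,i5  beq.BR/xor.ALU  -- dual
[3] i6  ld.MEM  -- no-port MEM/MEM
[4] i7  ld.MEM  -- WAW r3
[5] i8  sub.ALU  -- tail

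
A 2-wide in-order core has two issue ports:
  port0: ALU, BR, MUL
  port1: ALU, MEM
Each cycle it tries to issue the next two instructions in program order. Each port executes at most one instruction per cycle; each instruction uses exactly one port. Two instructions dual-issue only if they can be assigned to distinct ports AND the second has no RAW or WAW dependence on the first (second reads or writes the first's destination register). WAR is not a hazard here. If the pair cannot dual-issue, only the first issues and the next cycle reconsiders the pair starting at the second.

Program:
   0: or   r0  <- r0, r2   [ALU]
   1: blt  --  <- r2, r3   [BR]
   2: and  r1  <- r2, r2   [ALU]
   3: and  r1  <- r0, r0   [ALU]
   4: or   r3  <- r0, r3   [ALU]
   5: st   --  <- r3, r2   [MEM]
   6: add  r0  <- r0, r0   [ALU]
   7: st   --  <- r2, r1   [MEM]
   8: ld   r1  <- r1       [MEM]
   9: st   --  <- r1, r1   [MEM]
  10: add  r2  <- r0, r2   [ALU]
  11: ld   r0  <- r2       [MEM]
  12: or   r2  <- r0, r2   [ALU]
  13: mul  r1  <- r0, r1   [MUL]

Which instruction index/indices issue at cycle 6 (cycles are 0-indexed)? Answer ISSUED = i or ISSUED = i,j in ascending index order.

ISSUED = 9,10

  cy0 -> i0&i1 (or.ALU/blt.BR) dual
  cy1 -> i2 (and.ALU) WAW r1
  cy2 -> i3&i4 (and.ALU/or.ALU) dual
  cy3 -> i5&i6 (st.MEM/add.ALU) dual
  cy4 -> i7 (st.MEM) no-port MEM/MEM
  cy5 -> i8 (ld.MEM) no-port MEM/MEM
  cy6 -> i9&i10 (st.MEM/add.ALU) dual
  cy7 -> i11 (ld.MEM) RAW r0
  cy8 -> i12&i13 (or.ALU/mul.MUL) dual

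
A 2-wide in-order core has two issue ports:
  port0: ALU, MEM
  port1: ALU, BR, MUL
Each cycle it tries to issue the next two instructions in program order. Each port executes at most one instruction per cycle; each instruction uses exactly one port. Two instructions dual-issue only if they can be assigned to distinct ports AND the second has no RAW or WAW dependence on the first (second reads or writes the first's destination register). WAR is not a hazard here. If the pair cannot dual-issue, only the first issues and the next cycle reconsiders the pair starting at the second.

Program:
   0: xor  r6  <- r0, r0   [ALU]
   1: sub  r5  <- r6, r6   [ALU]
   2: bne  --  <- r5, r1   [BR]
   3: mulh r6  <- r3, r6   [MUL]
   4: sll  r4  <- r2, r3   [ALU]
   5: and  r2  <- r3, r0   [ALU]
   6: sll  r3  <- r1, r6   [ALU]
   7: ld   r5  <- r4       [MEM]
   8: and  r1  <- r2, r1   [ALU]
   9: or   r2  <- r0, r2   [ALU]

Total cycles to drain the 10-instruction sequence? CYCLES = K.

t=0 i0:xor ; RAW r6
t=1 i1:sub ; RAW r5
t=2 i2:bne ; no-port BR/MUL
t=3 i3,i4:mulh;sll ; dual
t=4 i5,i6:and;sll ; dual
t=5 i7,i8:ld;and ; dual
t=6 i9:or ; tail

CYCLES = 7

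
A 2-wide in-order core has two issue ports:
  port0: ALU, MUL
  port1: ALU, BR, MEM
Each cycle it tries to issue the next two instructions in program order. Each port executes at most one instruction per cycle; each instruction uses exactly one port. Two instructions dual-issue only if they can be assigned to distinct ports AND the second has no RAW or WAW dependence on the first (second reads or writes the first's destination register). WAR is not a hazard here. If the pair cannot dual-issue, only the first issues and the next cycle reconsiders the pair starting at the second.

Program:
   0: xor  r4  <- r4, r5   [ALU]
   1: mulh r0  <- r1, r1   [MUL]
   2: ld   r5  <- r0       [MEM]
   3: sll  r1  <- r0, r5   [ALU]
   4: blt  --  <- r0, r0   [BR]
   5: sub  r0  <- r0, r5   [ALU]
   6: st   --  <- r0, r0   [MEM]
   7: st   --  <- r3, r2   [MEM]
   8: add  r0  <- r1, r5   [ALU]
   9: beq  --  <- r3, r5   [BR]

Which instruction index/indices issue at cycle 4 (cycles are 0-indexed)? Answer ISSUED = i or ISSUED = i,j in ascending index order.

#0 head=0: xor.ALU;mulh.MUL i0/i1 dual
#1 head=2: ld.MEM i2 RAW r5
#2 head=3: sll.ALU;blt.BR i3/i4 dual
#3 head=5: sub.ALU i5 RAW r0
#4 head=6: st.MEM i6 no-port MEM/MEM
#5 head=7: st.MEM;add.ALU i7/i8 dual
#6 head=9: beq.BR i9 tail

ISSUED = 6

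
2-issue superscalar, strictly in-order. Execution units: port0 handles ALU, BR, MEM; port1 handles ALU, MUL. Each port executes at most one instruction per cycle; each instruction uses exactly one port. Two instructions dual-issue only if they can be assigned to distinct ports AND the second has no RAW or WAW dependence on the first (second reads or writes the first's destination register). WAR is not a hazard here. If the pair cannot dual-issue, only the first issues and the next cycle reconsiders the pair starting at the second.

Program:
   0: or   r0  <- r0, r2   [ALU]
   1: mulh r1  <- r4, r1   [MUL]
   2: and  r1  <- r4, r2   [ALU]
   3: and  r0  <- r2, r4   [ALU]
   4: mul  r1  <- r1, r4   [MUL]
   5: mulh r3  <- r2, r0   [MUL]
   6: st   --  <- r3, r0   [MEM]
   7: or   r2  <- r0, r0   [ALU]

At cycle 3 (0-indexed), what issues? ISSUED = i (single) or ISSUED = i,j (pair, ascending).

ISSUED = 5

c0: i0&i1 or mulh  2-wide
c1: i2&i3 and and  2-wide
c2: i4 mul  no-port MUL/MUL
c3: i5 mulh  RAW r3
c4: i6&i7 st or  2-wide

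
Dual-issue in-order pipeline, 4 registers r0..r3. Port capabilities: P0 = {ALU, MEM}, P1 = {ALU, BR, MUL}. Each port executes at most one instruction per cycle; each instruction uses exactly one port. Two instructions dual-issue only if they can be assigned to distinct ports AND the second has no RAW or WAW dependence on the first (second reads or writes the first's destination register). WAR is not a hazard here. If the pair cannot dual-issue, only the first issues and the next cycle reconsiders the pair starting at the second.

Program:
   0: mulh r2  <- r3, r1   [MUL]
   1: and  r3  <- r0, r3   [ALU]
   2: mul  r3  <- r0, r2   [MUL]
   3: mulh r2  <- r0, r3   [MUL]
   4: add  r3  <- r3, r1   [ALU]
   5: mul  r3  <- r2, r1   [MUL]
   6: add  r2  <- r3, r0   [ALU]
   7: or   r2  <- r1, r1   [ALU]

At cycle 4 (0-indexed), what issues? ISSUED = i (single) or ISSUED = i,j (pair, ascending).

ISSUED = 6

[0] i0&i1  mulh+and  -- pair
[1] i2  mul  -- no-port MUL/MUL
[2] i3&i4  mulh+add  -- pair
[3] i5  mul  -- RAW r3
[4] i6  add  -- WAW r2
[5] i7  or  -- tail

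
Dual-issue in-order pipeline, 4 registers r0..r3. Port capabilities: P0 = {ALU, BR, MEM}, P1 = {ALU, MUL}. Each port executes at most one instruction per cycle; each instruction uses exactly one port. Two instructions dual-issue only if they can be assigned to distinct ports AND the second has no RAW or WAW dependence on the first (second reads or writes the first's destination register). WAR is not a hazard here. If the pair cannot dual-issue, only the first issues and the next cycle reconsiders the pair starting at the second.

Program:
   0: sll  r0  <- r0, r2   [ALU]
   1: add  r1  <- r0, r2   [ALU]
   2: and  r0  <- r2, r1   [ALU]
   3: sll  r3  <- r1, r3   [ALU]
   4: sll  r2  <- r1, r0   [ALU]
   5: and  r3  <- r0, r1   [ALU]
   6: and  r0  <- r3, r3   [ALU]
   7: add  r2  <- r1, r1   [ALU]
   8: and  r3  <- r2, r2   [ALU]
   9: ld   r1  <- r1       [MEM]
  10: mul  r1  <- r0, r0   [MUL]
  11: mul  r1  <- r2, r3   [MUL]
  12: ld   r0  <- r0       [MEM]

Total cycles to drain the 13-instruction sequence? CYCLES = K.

t=0 i0:sll ; RAW r0
t=1 i1:add ; RAW r1
t=2 i2,i3:and+sll ; 2-wide
t=3 i4,i5:sll+and ; 2-wide
t=4 i6,i7:and+add ; 2-wide
t=5 i8,i9:and+ld ; 2-wide
t=6 i10:mul ; no-port MUL/MUL
t=7 i11,i12:mul+ld ; 2-wide

CYCLES = 8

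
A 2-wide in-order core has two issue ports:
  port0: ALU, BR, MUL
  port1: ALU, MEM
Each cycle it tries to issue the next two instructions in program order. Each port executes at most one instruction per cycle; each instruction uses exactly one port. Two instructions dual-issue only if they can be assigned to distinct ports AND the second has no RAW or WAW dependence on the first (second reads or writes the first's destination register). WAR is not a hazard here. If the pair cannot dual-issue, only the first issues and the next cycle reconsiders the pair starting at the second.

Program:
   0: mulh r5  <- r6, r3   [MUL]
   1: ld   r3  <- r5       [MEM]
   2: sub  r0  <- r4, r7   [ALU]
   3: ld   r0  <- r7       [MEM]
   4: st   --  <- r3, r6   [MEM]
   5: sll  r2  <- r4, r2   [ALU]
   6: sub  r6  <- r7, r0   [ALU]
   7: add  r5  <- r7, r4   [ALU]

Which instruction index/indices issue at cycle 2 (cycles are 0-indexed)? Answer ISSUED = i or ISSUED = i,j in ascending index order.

ISSUED = 3

t=0 i0:mulh.MUL ; RAW r5
t=1 i1+i2:ld.MEM sub.ALU ; 2-wide
t=2 i3:ld.MEM ; no-port MEM/MEM
t=3 i4+i5:st.MEM sll.ALU ; 2-wide
t=4 i6+i7:sub.ALU add.ALU ; 2-wide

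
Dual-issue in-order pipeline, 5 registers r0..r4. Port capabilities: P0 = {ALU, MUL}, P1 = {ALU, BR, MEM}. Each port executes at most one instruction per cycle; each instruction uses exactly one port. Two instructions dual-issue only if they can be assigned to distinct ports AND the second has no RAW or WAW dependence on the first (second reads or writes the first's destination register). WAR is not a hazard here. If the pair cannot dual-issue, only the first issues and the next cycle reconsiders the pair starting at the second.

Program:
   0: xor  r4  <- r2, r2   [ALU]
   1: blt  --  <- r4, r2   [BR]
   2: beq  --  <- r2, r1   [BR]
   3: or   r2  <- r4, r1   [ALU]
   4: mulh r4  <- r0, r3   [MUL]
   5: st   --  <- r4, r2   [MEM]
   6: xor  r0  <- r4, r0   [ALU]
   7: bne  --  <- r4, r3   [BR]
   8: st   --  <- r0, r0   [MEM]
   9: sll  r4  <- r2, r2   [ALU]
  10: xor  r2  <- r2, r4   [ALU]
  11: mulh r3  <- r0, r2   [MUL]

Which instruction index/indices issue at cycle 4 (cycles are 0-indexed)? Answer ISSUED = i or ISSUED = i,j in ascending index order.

ISSUED = 5,6

t=0 i0:xor.ALU ; RAW r4
t=1 i1:blt.BR ; no-port BR/BR
t=2 i2+i3:beq.BR or.ALU ; dual
t=3 i4:mulh.MUL ; RAW r4
t=4 i5+i6:st.MEM xor.ALU ; dual
t=5 i7:bne.BR ; no-port BR/MEM
t=6 i8+i9:st.MEM sll.ALU ; dual
t=7 i10:xor.ALU ; RAW r2
t=8 i11:mulh.MUL ; tail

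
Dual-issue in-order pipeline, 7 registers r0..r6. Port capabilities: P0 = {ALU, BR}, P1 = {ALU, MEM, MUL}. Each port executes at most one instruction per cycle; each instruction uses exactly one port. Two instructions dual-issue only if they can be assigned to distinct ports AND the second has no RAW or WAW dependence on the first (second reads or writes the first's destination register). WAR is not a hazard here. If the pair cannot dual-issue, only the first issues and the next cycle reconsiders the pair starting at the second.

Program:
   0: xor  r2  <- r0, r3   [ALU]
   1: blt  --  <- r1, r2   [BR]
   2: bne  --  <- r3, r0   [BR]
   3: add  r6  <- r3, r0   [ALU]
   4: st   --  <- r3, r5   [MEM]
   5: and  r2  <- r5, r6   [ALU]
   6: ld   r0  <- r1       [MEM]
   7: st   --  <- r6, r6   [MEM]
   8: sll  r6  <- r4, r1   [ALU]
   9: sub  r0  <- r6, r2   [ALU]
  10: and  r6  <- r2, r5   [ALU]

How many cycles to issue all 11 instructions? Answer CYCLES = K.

0. xor @i0  | RAW r2
1. blt @i1  | no-port BR/BR
2. bne add @i2&i3  | pair
3. st and @i4&i5  | pair
4. ld @i6  | no-port MEM/MEM
5. st sll @i7&i8  | pair
6. sub and @i9&i10  | pair

CYCLES = 7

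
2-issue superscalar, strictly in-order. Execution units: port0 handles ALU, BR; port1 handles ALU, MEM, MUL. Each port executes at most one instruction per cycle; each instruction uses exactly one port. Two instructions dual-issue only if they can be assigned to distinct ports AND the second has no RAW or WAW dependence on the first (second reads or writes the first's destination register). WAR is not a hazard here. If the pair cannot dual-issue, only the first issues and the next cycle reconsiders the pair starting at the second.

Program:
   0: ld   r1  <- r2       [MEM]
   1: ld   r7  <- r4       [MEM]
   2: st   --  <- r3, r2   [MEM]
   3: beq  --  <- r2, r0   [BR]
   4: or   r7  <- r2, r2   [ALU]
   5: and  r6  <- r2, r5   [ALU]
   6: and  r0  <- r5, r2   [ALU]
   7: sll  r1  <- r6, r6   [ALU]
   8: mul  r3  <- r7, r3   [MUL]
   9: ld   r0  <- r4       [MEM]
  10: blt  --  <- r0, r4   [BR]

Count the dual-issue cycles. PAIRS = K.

PAIRS = 3

#0 head=0: ld i0 no-port MEM/MEM
#1 head=1: ld i1 no-port MEM/MEM
#2 head=2: st;beq i2&i3 2-wide
#3 head=4: or;and i4&i5 2-wide
#4 head=6: and;sll i6&i7 2-wide
#5 head=8: mul i8 no-port MUL/MEM
#6 head=9: ld i9 RAW r0
#7 head=10: blt i10 tail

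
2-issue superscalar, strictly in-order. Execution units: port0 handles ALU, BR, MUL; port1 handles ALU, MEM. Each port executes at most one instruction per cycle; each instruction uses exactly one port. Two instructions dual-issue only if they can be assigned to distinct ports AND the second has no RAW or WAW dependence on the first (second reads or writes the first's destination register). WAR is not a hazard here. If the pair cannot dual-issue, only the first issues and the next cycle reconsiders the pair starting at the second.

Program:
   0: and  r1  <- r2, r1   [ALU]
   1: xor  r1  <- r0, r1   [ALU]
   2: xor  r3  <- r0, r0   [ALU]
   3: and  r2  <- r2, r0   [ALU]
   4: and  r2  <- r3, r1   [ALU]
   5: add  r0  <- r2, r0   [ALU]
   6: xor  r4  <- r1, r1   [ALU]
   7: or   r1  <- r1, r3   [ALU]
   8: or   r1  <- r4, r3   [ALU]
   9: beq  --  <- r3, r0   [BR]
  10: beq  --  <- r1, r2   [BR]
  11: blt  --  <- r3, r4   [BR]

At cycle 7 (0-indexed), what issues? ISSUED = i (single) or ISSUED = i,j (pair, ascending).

  cy0 -> i0 (and) RAW+WAW r1
  cy1 -> i1&i2 (xor xor) pair
  cy2 -> i3 (and) WAW r2
  cy3 -> i4 (and) RAW r2
  cy4 -> i5&i6 (add xor) pair
  cy5 -> i7 (or) WAW r1
  cy6 -> i8&i9 (or beq) pair
  cy7 -> i10 (beq) no-port BR/BR
  cy8 -> i11 (blt) tail

ISSUED = 10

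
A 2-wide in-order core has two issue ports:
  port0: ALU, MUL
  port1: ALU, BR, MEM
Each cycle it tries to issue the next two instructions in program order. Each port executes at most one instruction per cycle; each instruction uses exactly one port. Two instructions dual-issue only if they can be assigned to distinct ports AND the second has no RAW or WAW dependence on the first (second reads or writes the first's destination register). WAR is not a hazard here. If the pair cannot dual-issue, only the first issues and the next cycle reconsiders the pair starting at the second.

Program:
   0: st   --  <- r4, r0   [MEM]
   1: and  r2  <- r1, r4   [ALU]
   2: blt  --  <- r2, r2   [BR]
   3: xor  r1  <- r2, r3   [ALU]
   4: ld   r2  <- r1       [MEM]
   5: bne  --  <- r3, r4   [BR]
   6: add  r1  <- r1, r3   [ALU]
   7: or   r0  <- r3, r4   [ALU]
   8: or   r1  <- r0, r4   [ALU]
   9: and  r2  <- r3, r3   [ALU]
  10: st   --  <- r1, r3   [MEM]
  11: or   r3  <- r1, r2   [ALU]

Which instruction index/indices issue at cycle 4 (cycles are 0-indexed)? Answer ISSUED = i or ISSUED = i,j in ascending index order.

ISSUED = 7

  cy0 -> i0,i1 (st.MEM;and.ALU) 2-wide
  cy1 -> i2,i3 (blt.BR;xor.ALU) 2-wide
  cy2 -> i4 (ld.MEM) no-port MEM/BR
  cy3 -> i5,i6 (bne.BR;add.ALU) 2-wide
  cy4 -> i7 (or.ALU) RAW r0
  cy5 -> i8,i9 (or.ALU;and.ALU) 2-wide
  cy6 -> i10,i11 (st.MEM;or.ALU) 2-wide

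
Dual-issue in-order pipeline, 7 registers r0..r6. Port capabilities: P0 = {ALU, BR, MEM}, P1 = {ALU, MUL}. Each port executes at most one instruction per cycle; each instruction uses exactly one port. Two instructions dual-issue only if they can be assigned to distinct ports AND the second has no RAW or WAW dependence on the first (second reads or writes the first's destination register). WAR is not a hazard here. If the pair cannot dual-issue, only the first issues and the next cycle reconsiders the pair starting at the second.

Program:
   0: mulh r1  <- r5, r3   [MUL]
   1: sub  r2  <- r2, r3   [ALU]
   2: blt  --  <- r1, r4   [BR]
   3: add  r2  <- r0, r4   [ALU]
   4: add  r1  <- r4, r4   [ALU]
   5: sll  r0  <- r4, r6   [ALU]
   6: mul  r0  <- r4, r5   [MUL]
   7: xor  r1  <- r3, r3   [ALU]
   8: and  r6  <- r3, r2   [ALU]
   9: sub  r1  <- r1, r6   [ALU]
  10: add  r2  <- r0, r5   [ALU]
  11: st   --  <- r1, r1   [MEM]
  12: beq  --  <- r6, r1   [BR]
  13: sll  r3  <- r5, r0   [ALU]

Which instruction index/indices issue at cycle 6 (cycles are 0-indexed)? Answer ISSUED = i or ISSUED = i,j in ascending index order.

[0] i0+i1  mulh/sub  -- 2-wide
[1] i2+i3  blt/add  -- 2-wide
[2] i4+i5  add/sll  -- 2-wide
[3] i6+i7  mul/xor  -- 2-wide
[4] i8  and  -- RAW r6
[5] i9+i10  sub/add  -- 2-wide
[6] i11  st  -- no-port MEM/BR
[7] i12+i13  beq/sll  -- 2-wide

ISSUED = 11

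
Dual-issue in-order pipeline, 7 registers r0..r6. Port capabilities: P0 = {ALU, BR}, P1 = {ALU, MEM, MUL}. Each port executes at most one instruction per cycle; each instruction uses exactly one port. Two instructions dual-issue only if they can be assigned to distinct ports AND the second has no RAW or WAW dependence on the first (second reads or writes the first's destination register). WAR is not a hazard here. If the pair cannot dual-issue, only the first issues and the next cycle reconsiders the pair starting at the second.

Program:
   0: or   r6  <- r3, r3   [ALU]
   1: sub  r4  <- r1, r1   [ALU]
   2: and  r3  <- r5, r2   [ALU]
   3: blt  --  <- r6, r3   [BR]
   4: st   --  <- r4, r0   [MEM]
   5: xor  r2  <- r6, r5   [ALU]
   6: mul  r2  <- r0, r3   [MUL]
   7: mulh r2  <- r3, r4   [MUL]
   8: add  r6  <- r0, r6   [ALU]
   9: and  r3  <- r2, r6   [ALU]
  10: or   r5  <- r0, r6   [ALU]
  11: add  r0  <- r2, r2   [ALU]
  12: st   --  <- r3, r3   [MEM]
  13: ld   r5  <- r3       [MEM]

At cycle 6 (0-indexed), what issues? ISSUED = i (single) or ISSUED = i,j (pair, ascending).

c0: i0&i1 or;sub  dual
c1: i2 and  RAW r3
c2: i3&i4 blt;st  dual
c3: i5 xor  WAW r2
c4: i6 mul  no-port MUL/MUL
c5: i7&i8 mulh;add  dual
c6: i9&i10 and;or  dual
c7: i11&i12 add;st  dual
c8: i13 ld  tail

ISSUED = 9,10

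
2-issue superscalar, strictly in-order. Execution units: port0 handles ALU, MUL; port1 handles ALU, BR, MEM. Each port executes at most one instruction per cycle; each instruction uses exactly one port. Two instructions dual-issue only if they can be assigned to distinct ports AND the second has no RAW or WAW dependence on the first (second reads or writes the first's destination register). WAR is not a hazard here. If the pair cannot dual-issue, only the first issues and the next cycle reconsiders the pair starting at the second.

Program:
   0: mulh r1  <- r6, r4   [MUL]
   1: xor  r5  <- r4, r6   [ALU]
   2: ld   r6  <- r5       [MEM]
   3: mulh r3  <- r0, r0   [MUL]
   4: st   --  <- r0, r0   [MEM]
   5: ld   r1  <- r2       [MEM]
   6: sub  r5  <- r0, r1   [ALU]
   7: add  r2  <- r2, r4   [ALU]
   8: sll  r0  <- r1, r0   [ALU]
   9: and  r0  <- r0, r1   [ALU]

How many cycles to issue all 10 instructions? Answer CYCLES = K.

CYCLES = 7

  cy0 -> i0+i1 (mulh.MUL/xor.ALU) pair
  cy1 -> i2+i3 (ld.MEM/mulh.MUL) pair
  cy2 -> i4 (st.MEM) no-port MEM/MEM
  cy3 -> i5 (ld.MEM) RAW r1
  cy4 -> i6+i7 (sub.ALU/add.ALU) pair
  cy5 -> i8 (sll.ALU) RAW+WAW r0
  cy6 -> i9 (and.ALU) tail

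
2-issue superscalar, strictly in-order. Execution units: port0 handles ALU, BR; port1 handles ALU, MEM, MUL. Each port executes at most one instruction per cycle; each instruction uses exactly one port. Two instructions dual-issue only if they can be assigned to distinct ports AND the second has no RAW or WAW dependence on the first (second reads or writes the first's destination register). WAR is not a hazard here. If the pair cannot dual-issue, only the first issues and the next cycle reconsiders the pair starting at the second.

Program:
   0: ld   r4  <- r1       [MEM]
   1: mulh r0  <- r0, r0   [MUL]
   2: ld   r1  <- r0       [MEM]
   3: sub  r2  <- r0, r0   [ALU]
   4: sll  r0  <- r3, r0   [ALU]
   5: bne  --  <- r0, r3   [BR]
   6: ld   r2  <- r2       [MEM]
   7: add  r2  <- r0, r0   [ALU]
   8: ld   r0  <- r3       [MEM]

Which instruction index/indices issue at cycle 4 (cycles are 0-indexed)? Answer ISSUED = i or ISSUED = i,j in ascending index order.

  cy0 -> i0 (ld.MEM) no-port MEM/MUL
  cy1 -> i1 (mulh.MUL) no-port MUL/MEM
  cy2 -> i2,i3 (ld.MEM sub.ALU) pair
  cy3 -> i4 (sll.ALU) RAW r0
  cy4 -> i5,i6 (bne.BR ld.MEM) pair
  cy5 -> i7,i8 (add.ALU ld.MEM) pair

ISSUED = 5,6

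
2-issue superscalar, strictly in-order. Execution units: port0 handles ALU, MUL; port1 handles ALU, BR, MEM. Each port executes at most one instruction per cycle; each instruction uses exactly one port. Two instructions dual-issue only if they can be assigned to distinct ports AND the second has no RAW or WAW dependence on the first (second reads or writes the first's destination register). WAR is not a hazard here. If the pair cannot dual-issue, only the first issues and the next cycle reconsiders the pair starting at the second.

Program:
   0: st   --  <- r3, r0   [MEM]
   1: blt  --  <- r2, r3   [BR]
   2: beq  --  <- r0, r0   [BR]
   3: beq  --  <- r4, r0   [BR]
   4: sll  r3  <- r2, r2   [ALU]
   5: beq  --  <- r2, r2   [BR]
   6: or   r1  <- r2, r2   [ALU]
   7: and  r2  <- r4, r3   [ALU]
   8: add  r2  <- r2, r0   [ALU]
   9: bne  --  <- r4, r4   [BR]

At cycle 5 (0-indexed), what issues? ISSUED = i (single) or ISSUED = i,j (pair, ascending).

  cy0 -> i0 (st) no-port MEM/BR
  cy1 -> i1 (blt) no-port BR/BR
  cy2 -> i2 (beq) no-port BR/BR
  cy3 -> i3+i4 (beq sll) dual
  cy4 -> i5+i6 (beq or) dual
  cy5 -> i7 (and) RAW+WAW r2
  cy6 -> i8+i9 (add bne) dual

ISSUED = 7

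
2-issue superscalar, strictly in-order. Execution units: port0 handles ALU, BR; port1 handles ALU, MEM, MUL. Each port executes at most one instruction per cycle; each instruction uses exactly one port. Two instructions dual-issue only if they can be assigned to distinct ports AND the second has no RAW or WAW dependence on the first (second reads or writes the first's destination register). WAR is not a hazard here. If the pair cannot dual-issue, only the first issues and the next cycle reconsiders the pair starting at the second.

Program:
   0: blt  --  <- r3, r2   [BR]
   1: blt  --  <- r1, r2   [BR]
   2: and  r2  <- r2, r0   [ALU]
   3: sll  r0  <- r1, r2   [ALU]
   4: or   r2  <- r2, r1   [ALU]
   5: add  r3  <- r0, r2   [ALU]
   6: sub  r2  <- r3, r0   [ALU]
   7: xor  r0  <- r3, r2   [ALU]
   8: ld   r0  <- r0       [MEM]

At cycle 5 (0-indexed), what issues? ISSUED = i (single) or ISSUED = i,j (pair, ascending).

ISSUED = 7

  cy0 -> i0 (blt.BR) no-port BR/BR
  cy1 -> i1&i2 (blt.BR+and.ALU) 2-wide
  cy2 -> i3&i4 (sll.ALU+or.ALU) 2-wide
  cy3 -> i5 (add.ALU) RAW r3
  cy4 -> i6 (sub.ALU) RAW r2
  cy5 -> i7 (xor.ALU) RAW+WAW r0
  cy6 -> i8 (ld.MEM) tail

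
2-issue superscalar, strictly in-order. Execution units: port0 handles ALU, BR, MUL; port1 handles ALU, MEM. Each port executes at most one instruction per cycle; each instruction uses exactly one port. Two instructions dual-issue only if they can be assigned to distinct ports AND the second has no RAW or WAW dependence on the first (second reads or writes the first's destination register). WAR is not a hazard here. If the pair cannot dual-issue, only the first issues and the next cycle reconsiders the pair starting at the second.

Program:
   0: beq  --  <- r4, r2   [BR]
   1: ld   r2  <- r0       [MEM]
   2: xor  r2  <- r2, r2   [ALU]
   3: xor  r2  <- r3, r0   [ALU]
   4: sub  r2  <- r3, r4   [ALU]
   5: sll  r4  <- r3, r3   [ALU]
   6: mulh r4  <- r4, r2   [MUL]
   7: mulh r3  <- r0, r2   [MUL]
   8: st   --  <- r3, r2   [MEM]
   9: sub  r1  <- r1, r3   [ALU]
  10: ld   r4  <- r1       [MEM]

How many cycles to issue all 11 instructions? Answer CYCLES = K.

CYCLES = 8

[0] i0/i1  beq ld  -- pair
[1] i2  xor  -- WAW r2
[2] i3  xor  -- WAW r2
[3] i4/i5  sub sll  -- pair
[4] i6  mulh  -- no-port MUL/MUL
[5] i7  mulh  -- RAW r3
[6] i8/i9  st sub  -- pair
[7] i10  ld  -- tail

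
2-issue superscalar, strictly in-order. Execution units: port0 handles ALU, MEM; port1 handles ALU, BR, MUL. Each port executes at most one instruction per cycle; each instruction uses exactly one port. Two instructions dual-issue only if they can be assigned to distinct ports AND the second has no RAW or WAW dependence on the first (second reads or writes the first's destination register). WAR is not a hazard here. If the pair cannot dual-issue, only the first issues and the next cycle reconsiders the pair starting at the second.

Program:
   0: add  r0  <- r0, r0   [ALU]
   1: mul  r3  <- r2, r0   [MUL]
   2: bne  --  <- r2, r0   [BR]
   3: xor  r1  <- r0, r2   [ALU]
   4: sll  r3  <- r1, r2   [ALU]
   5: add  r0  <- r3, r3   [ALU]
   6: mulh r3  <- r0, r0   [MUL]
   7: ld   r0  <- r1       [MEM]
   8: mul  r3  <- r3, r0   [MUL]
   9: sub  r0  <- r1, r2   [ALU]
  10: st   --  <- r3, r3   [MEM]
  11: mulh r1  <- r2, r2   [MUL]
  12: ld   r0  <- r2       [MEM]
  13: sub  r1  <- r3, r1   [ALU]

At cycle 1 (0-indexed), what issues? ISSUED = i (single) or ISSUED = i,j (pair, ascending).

c0: i0 add  RAW r0
c1: i1 mul  no-port MUL/BR
c2: i2,i3 bne/xor  2-wide
c3: i4 sll  RAW r3
c4: i5 add  RAW r0
c5: i6,i7 mulh/ld  2-wide
c6: i8,i9 mul/sub  2-wide
c7: i10,i11 st/mulh  2-wide
c8: i12,i13 ld/sub  2-wide

ISSUED = 1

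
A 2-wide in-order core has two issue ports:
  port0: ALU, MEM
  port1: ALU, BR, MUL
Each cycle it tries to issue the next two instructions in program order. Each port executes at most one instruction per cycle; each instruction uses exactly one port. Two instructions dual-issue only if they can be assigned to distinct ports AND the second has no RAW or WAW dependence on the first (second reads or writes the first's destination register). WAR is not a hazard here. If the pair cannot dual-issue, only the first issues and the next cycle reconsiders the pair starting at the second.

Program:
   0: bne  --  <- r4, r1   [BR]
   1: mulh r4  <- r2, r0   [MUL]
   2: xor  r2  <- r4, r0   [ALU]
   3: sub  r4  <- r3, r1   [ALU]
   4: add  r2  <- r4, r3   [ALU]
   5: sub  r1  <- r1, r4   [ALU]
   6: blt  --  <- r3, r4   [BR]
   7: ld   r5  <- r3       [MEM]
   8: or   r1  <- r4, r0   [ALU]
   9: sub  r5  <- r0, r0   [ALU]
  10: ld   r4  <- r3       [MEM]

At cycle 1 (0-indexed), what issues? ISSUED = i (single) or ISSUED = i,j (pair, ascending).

[0] i0  bne.BR  -- no-port BR/MUL
[1] i1  mulh.MUL  -- RAW r4
[2] i2/i3  xor.ALU+sub.ALU  -- pair
[3] i4/i5  add.ALU+sub.ALU  -- pair
[4] i6/i7  blt.BR+ld.MEM  -- pair
[5] i8/i9  or.ALU+sub.ALU  -- pair
[6] i10  ld.MEM  -- tail

ISSUED = 1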